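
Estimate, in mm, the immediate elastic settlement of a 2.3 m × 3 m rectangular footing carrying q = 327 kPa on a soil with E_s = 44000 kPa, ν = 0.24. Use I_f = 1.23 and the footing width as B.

Immediate (elastic) settlement: S_e = q·B·(1−ν²)/E_s · I_f.
S_e = 327 × 2.3 × (1 − 0.24²) / 44000 × 1.23
    = 327 × 2.3 × 0.9424 / 44000 × 1.23
    = 0.01981 m = 19.81 mm

S_e ≈ 19.8 mm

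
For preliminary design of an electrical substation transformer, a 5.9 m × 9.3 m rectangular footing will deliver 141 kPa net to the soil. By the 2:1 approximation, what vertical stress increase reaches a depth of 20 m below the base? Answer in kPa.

By the 2:1 method the load spreads at 1 horizontal : 2 vertical, so at depth z the loaded area has grown by z in each plan dimension:
Δσ = qBL/((B+z)(L+z)) = 141×5.9×9.3/((5.9+20)(9.3+20)) = 10.195 kPa

Δσ_z ≈ 10.2 kPa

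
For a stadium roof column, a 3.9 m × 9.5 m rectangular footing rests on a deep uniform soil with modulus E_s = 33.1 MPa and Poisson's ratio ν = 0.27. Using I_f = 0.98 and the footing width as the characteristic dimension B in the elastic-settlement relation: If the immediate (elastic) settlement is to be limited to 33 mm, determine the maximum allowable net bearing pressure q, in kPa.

q ≈ 308 kPa

E_s = 33.1 MPa = 33100 kPa.
S_e = q·B·(1−ν²)/E_s · I_f  ⇒  q = S_e·E_s / (B·(1−ν²)·I_f).
q = 0.033 × 33100 / (3.9 × 0.9271 × 0.98) = 308.3 kPa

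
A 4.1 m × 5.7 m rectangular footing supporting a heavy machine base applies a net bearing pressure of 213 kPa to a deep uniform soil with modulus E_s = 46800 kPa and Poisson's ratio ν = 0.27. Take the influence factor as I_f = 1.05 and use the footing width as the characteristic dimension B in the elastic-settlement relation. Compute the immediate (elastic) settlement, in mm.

S_e ≈ 18.2 mm

Immediate (elastic) settlement: S_e = q·B·(1−ν²)/E_s · I_f.
S_e = 213 × 4.1 × (1 − 0.27²) / 46800 × 1.05
    = 213 × 4.1 × 0.9271 / 46800 × 1.05
    = 0.01816 m = 18.16 mm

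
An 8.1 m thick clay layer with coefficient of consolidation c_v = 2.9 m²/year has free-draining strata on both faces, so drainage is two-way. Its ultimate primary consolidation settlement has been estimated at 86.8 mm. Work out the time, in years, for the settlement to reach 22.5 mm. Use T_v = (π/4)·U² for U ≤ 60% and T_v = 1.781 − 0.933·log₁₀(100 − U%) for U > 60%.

Drainage path length: H_d = H/2 = 4.05 m (double drainage).
U = S(t)/S_ult = 22.5/86.8 = 0.2592.
U ≤ 60%: T_v = (π/4)·U² = (π/4)×0.25922² = 0.052773.
t = T_v·H_d²/c_v = 0.052773×4.05²/2.9 = 0.2985 years.

t ≈ 0.298 years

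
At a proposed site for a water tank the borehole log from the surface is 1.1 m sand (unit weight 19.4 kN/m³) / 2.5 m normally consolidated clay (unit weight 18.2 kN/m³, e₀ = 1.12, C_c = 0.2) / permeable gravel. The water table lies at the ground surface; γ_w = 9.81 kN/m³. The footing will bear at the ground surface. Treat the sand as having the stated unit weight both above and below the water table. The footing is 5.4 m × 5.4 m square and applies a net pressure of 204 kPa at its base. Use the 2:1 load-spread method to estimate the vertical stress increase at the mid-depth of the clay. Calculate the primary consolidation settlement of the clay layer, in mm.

Mid-depth of clay below the ground surface: z = 1.1 + 2.5/2 = 2.35 m.
Total vertical stress at mid-clay: σ_v = 19.4×1.1 + 18.2×1.25 = 44.09 kPa.
Pore pressure: u = 9.81×(2.35 − 0) = 23.054 kPa.
Initial effective stress: σ'_0 = σ_v − u = 44.09 − 23.054 = 21.036 kPa.
Stress increase at mid-clay by the 2:1 spreading method:
Δσ = qBL/((B+z)(L+z)) = 204×5.4×5.4/((5.4+2.35)(5.4+2.35)) = 99.041 kPa
Final effective stress: σ'_f = σ'_0 + Δσ = 21.036 + 99.041 = 120.08 kPa.
Normally consolidated clay, so the full stress increment lies on the virgin compression line:
S_c = C_c·H/(1+e₀)·log₁₀(σ'_f/σ'_0) = 0.2×2.5/(1+1.12)×log₁₀(120.08/21.036)
    = 0.23585 × 0.75651 = 0.1784 m

S_c ≈ 178 mm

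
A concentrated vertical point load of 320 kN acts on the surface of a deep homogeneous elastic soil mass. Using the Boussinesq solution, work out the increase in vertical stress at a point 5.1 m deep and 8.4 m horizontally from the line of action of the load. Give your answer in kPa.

Boussinesq vertical stress below a point load on an elastic half-space:
Δσ_z = 3P/(2πz²) · [1 + (r/z)²]^(−5/2)
r/z = 8.4/5.1 = 1.6471; [1+(r/z)²]^(−5/2) = 0.037648.
Δσ_z = 3×320/(2π×5.1²) × 0.037648 = 5.8742 × 0.037648 = 0.2212 kPa

Δσ_z ≈ 0.221 kPa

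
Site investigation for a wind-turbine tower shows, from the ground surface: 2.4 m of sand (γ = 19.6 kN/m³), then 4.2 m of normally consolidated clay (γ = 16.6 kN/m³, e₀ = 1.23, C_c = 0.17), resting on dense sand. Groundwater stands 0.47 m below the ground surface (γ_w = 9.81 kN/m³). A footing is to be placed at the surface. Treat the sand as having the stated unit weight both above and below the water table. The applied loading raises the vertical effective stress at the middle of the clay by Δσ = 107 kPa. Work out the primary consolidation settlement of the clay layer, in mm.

S_c ≈ 175 mm

Mid-depth of clay below the ground surface: z = 2.4 + 4.2/2 = 4.5 m.
Total vertical stress at mid-clay: σ_v = 19.6×2.4 + 16.6×2.1 = 81.9 kPa.
Pore pressure: u = 9.81×(4.5 − 0.47) = 39.534 kPa.
Initial effective stress: σ'_0 = σ_v − u = 81.9 − 39.534 = 42.366 kPa.
Final effective stress: σ'_f = σ'_0 + Δσ = 42.366 + 107 = 149.37 kPa.
Normally consolidated clay, so the full stress increment lies on the virgin compression line:
S_c = C_c·H/(1+e₀)·log₁₀(σ'_f/σ'_0) = 0.17×4.2/(1+1.23)×log₁₀(149.37/42.366)
    = 0.32018 × 0.54725 = 0.1752 m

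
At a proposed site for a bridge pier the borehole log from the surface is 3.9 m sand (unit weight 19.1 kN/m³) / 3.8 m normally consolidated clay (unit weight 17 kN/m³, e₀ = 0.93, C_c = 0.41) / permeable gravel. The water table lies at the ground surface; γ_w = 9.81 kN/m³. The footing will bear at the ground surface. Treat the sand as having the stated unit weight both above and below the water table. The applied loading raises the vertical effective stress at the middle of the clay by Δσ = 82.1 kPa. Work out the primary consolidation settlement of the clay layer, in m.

Mid-depth of clay below the ground surface: z = 3.9 + 3.8/2 = 5.8 m.
Total vertical stress at mid-clay: σ_v = 19.1×3.9 + 17×1.9 = 106.79 kPa.
Pore pressure: u = 9.81×(5.8 − 0) = 56.898 kPa.
Initial effective stress: σ'_0 = σ_v − u = 106.79 − 56.898 = 49.892 kPa.
Final effective stress: σ'_f = σ'_0 + Δσ = 49.892 + 82.1 = 131.99 kPa.
Normally consolidated clay, so the full stress increment lies on the virgin compression line:
S_c = C_c·H/(1+e₀)·log₁₀(σ'_f/σ'_0) = 0.41×3.8/(1+0.93)×log₁₀(131.99/49.892)
    = 0.80725 × 0.42251 = 0.3411 m

S_c ≈ 0.341 m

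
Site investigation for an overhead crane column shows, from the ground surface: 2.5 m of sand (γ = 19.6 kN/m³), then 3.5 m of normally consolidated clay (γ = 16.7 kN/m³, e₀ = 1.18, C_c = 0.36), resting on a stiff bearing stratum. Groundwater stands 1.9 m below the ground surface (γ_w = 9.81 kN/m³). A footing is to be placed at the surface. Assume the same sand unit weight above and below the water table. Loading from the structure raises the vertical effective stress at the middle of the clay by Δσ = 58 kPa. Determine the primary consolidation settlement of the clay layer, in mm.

Mid-depth of clay below the ground surface: z = 2.5 + 3.5/2 = 4.25 m.
Total vertical stress at mid-clay: σ_v = 19.6×2.5 + 16.7×1.75 = 78.225 kPa.
Pore pressure: u = 9.81×(4.25 − 1.9) = 23.054 kPa.
Initial effective stress: σ'_0 = σ_v − u = 78.225 − 23.054 = 55.171 kPa.
Final effective stress: σ'_f = σ'_0 + Δσ = 55.171 + 58 = 113.17 kPa.
Normally consolidated clay, so the full stress increment lies on the virgin compression line:
S_c = C_c·H/(1+e₀)·log₁₀(σ'_f/σ'_0) = 0.36×3.5/(1+1.18)×log₁₀(113.17/55.171)
    = 0.57798 × 0.31202 = 0.1803 m

S_c ≈ 180 mm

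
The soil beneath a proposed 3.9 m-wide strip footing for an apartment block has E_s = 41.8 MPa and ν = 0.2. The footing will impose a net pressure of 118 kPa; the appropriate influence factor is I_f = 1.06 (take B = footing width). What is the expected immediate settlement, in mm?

S_e ≈ 11.2 mm

Immediate (elastic) settlement: S_e = q·B·(1−ν²)/E_s · I_f.
E_s = 41.8 MPa = 41800 kPa.
S_e = 118 × 3.9 × (1 − 0.2²) / 41800 × 1.06
    = 118 × 3.9 × 0.96 / 41800 × 1.06
    = 0.0112 m = 11.2 mm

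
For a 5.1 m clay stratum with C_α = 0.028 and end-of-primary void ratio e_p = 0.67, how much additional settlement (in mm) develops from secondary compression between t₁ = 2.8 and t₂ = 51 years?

Secondary compression: S_s = C_α·H/(1+e_p)·log₁₀(t₂/t₁)
S_s = 0.028×5.1/(1+0.67)×log₁₀(51/2.8)
    = 0.08551 × 1.26 = 0.1078 m

S_s ≈ 108 mm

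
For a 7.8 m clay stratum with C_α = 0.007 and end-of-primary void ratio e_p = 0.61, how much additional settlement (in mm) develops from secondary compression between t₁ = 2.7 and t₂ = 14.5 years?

S_s ≈ 24.8 mm

Secondary compression: S_s = C_α·H/(1+e_p)·log₁₀(t₂/t₁)
S_s = 0.007×7.8/(1+0.61)×log₁₀(14.5/2.7)
    = 0.03391 × 0.73 = 0.02476 m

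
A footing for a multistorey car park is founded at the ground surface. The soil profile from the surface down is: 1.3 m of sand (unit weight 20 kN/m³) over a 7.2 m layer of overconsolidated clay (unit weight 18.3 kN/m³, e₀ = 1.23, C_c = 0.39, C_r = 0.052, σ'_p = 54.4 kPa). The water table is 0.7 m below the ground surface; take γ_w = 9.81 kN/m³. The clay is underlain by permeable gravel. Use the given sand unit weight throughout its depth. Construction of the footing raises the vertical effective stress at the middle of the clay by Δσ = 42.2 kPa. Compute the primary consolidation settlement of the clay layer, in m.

Mid-depth of clay below the ground surface: z = 1.3 + 7.2/2 = 4.9 m.
Total vertical stress at mid-clay: σ_v = 20×1.3 + 18.3×3.6 = 91.88 kPa.
Pore pressure: u = 9.81×(4.9 − 0.7) = 41.202 kPa.
Initial effective stress: σ'_0 = σ_v − u = 91.88 − 41.202 = 50.678 kPa.
Final effective stress: σ'_f = 50.678 + 42.2 = 92.878 kPa.
σ'_f = 92.878 > σ'_p = 54.4 kPa, so the stress path crosses the preconsolidation pressure — recompression up to σ'_p, then virgin compression beyond:
S_c = H/(1+e₀)·[C_r·log₁₀(σ'_p/σ'_0) + C_c·log₁₀(σ'_f/σ'_p)]
    = 7.2/2.23 × [0.052×log₁₀(54.4/50.678) + 0.39×log₁₀(92.878/54.4)]
    = 3.2287 × [0.0016005 + 0.090602] = 0.2977 m

S_c ≈ 0.298 m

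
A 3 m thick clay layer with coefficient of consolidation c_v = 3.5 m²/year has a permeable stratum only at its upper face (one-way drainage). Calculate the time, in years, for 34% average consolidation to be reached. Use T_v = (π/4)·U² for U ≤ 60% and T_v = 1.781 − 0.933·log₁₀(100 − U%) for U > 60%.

t ≈ 0.233 years

Drainage path length: H_d = H = 3 m (single drainage).
U ≤ 60%: T_v = (π/4)·U² = (π/4)×0.34² = 0.090792.
t = T_v·H_d²/c_v = 0.090792×3²/3.5 = 0.2335 years.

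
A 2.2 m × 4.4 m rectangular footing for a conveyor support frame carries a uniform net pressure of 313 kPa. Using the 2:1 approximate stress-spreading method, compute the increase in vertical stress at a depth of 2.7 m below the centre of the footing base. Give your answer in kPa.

By the 2:1 method the load spreads at 1 horizontal : 2 vertical, so at depth z the loaded area has grown by z in each plan dimension:
Δσ = qBL/((B+z)(L+z)) = 313×2.2×4.4/((2.2+2.7)(4.4+2.7)) = 87.089 kPa

Δσ_z ≈ 87.1 kPa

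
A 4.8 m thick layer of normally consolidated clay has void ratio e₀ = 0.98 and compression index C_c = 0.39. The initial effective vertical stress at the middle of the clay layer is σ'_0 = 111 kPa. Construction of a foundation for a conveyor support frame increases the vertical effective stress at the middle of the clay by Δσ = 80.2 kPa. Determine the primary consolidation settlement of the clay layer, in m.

S_c ≈ 0.223 m

Final effective stress: σ'_f = σ'_0 + Δσ = 111 + 80.2 = 191.2 kPa.
Normally consolidated clay, so the full stress increment lies on the virgin compression line:
S_c = C_c·H/(1+e₀)·log₁₀(σ'_f/σ'_0) = 0.39×4.8/(1+0.98)×log₁₀(191.2/111)
    = 0.94545 × 0.23616 = 0.2233 m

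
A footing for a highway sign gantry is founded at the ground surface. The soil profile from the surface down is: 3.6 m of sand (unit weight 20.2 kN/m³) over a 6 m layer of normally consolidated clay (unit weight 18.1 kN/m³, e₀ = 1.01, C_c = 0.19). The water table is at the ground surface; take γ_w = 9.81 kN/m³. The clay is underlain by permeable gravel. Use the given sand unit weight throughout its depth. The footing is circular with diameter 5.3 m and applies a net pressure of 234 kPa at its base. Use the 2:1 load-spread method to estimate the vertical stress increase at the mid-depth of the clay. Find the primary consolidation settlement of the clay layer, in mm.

Mid-depth of clay below the ground surface: z = 3.6 + 6/2 = 6.6 m.
Total vertical stress at mid-clay: σ_v = 20.2×3.6 + 18.1×3 = 127.02 kPa.
Pore pressure: u = 9.81×(6.6 − 0) = 64.746 kPa.
Initial effective stress: σ'_0 = σ_v − u = 127.02 − 64.746 = 62.274 kPa.
Stress increase at mid-clay by the 2:1 spreading method:
Δσ ≈ qD²/(D+z)² = 234×5.3²/(5.3+6.6)² = 46.417 kPa
Final effective stress: σ'_f = σ'_0 + Δσ = 62.274 + 46.417 = 108.69 kPa.
Normally consolidated clay, so the full stress increment lies on the virgin compression line:
S_c = C_c·H/(1+e₀)·log₁₀(σ'_f/σ'_0) = 0.19×6/(1+1.01)×log₁₀(108.69/62.274)
    = 0.56716 × 0.24188 = 0.1372 m

S_c ≈ 137 mm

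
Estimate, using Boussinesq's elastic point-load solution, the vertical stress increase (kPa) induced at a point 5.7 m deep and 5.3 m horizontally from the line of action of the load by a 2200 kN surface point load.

Δσ_z ≈ 6.81 kPa

Boussinesq vertical stress below a point load on an elastic half-space:
Δσ_z = 3P/(2πz²) · [1 + (r/z)²]^(−5/2)
r/z = 5.3/5.7 = 0.92982; [1+(r/z)²]^(−5/2) = 0.21064.
Δσ_z = 3×2200/(2π×5.7²) × 0.21064 = 32.331 × 0.21064 = 6.81 kPa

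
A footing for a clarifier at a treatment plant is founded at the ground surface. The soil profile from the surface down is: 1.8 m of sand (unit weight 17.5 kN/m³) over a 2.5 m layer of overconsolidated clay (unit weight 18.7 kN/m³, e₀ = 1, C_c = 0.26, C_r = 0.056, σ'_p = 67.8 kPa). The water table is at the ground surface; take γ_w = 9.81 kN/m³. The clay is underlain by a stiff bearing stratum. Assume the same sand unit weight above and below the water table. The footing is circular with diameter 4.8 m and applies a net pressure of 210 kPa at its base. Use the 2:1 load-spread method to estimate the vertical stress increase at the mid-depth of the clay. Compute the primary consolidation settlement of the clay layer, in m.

Mid-depth of clay below the ground surface: z = 1.8 + 2.5/2 = 3.05 m.
Total vertical stress at mid-clay: σ_v = 17.5×1.8 + 18.7×1.25 = 54.875 kPa.
Pore pressure: u = 9.81×(3.05 − 0) = 29.921 kPa.
Initial effective stress: σ'_0 = σ_v − u = 54.875 − 29.921 = 24.954 kPa.
Stress increase at mid-clay by the 2:1 spreading method:
Δσ ≈ qD²/(D+z)² = 210×4.8²/(4.8+3.05)² = 78.517 kPa
Final effective stress: σ'_f = 24.954 + 78.517 = 103.47 kPa.
σ'_f = 103.47 > σ'_p = 67.8 kPa, so the stress path crosses the preconsolidation pressure — recompression up to σ'_p, then virgin compression beyond:
S_c = H/(1+e₀)·[C_r·log₁₀(σ'_p/σ'_0) + C_c·log₁₀(σ'_f/σ'_p)]
    = 2.5/2 × [0.056×log₁₀(67.8/24.954) + 0.26×log₁₀(103.47/67.8)]
    = 1.25 × [0.024309 + 0.047732] = 0.09005 m

S_c ≈ 0.0901 m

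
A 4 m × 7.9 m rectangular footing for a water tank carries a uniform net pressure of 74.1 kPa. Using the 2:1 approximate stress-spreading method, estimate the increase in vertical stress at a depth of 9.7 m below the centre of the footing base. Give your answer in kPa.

Δσ_z ≈ 9.71 kPa

By the 2:1 method the load spreads at 1 horizontal : 2 vertical, so at depth z the loaded area has grown by z in each plan dimension:
Δσ = qBL/((B+z)(L+z)) = 74.1×4×7.9/((4+9.7)(7.9+9.7)) = 9.7112 kPa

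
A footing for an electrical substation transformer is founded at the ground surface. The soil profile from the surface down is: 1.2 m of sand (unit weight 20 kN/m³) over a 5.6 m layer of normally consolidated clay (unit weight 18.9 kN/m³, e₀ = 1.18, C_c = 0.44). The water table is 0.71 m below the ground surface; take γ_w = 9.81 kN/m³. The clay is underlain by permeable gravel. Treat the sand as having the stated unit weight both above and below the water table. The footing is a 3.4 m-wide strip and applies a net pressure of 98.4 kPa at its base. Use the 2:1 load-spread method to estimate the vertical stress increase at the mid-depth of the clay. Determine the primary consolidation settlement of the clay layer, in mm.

S_c ≈ 343 mm

Mid-depth of clay below the ground surface: z = 1.2 + 5.6/2 = 4 m.
Total vertical stress at mid-clay: σ_v = 20×1.2 + 18.9×2.8 = 76.92 kPa.
Pore pressure: u = 9.81×(4 − 0.71) = 32.275 kPa.
Initial effective stress: σ'_0 = σ_v − u = 76.92 − 32.275 = 44.645 kPa.
Stress increase at mid-clay by the 2:1 spreading method:
Δσ = qB/(B+z) = 98.4×3.4/(3.4+4) = 45.211 kPa
Final effective stress: σ'_f = σ'_0 + Δσ = 44.645 + 45.211 = 89.856 kPa.
Normally consolidated clay, so the full stress increment lies on the virgin compression line:
S_c = C_c·H/(1+e₀)·log₁₀(σ'_f/σ'_0) = 0.44×5.6/(1+1.18)×log₁₀(89.856/44.645)
    = 1.1303 × 0.30377 = 0.3434 m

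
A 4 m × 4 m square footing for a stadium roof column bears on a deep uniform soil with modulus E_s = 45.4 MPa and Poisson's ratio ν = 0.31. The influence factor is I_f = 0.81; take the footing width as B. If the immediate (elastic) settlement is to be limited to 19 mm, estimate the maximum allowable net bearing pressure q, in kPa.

q ≈ 295 kPa

E_s = 45.4 MPa = 45400 kPa.
S_e = q·B·(1−ν²)/E_s · I_f  ⇒  q = S_e·E_s / (B·(1−ν²)·I_f).
q = 0.019 × 45400 / (4 × 0.9039 × 0.81) = 294.5 kPa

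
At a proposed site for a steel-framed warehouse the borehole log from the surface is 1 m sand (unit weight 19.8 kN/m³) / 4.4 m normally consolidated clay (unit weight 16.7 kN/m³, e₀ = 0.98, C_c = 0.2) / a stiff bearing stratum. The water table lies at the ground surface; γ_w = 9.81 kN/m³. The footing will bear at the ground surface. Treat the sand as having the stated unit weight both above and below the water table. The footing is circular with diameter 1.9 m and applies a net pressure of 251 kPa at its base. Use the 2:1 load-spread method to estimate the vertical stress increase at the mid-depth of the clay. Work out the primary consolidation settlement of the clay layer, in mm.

S_c ≈ 168 mm

Mid-depth of clay below the ground surface: z = 1 + 4.4/2 = 3.2 m.
Total vertical stress at mid-clay: σ_v = 19.8×1 + 16.7×2.2 = 56.54 kPa.
Pore pressure: u = 9.81×(3.2 − 0) = 31.392 kPa.
Initial effective stress: σ'_0 = σ_v − u = 56.54 − 31.392 = 25.148 kPa.
Stress increase at mid-clay by the 2:1 spreading method:
Δσ ≈ qD²/(D+z)² = 251×1.9²/(1.9+3.2)² = 34.837 kPa
Final effective stress: σ'_f = σ'_0 + Δσ = 25.148 + 34.837 = 59.985 kPa.
Normally consolidated clay, so the full stress increment lies on the virgin compression line:
S_c = C_c·H/(1+e₀)·log₁₀(σ'_f/σ'_0) = 0.2×4.4/(1+0.98)×log₁₀(59.985/25.148)
    = 0.44444 × 0.37754 = 0.1678 m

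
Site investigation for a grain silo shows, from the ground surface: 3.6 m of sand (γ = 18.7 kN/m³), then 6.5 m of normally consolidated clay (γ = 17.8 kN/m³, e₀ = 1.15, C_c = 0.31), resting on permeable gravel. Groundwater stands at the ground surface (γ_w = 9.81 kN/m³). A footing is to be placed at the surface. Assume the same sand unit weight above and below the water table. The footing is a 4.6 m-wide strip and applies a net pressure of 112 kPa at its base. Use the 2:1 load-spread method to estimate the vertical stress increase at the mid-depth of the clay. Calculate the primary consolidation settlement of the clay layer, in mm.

Mid-depth of clay below the ground surface: z = 3.6 + 6.5/2 = 6.85 m.
Total vertical stress at mid-clay: σ_v = 18.7×3.6 + 17.8×3.25 = 125.17 kPa.
Pore pressure: u = 9.81×(6.85 − 0) = 67.198 kPa.
Initial effective stress: σ'_0 = σ_v − u = 125.17 − 67.198 = 57.972 kPa.
Stress increase at mid-clay by the 2:1 spreading method:
Δσ = qB/(B+z) = 112×4.6/(4.6+6.85) = 44.996 kPa
Final effective stress: σ'_f = σ'_0 + Δσ = 57.972 + 44.996 = 102.97 kPa.
Normally consolidated clay, so the full stress increment lies on the virgin compression line:
S_c = C_c·H/(1+e₀)·log₁₀(σ'_f/σ'_0) = 0.31×6.5/(1+1.15)×log₁₀(102.97/57.972)
    = 0.93721 × 0.24949 = 0.2338 m

S_c ≈ 234 mm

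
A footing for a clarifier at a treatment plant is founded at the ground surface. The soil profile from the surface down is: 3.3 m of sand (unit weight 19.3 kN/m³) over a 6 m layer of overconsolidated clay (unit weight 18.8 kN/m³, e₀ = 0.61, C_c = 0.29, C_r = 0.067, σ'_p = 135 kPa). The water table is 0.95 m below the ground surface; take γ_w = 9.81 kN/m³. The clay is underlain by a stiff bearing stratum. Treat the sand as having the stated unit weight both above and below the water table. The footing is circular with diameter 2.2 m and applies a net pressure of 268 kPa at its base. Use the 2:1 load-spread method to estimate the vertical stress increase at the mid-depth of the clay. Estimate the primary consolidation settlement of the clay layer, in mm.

Mid-depth of clay below the ground surface: z = 3.3 + 6/2 = 6.3 m.
Total vertical stress at mid-clay: σ_v = 19.3×3.3 + 18.8×3 = 120.09 kPa.
Pore pressure: u = 9.81×(6.3 − 0.95) = 52.483 kPa.
Initial effective stress: σ'_0 = σ_v − u = 120.09 − 52.483 = 67.607 kPa.
Stress increase at mid-clay by the 2:1 spreading method:
Δσ ≈ qD²/(D+z)² = 268×2.2²/(2.2+6.3)² = 17.953 kPa
Final effective stress: σ'_f = 67.607 + 17.953 = 85.56 kPa.
σ'_f = 85.56 ≤ σ'_p = 135 kPa, so the clay remains overconsolidated and only the recompression index applies:
S_c = C_r·H/(1+e₀)·log₁₀(σ'_f/σ'_0) = 0.067×6/1.61×log₁₀(85.56/67.607)
    = 0.24969 × 0.10228 = 0.02554 m

S_c ≈ 25.5 mm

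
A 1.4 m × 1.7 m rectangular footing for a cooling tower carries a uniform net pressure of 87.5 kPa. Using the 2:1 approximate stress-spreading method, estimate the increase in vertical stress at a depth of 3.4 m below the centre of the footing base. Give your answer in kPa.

By the 2:1 method the load spreads at 1 horizontal : 2 vertical, so at depth z the loaded area has grown by z in each plan dimension:
Δσ = qBL/((B+z)(L+z)) = 87.5×1.4×1.7/((1.4+3.4)(1.7+3.4)) = 8.5069 kPa

Δσ_z ≈ 8.51 kPa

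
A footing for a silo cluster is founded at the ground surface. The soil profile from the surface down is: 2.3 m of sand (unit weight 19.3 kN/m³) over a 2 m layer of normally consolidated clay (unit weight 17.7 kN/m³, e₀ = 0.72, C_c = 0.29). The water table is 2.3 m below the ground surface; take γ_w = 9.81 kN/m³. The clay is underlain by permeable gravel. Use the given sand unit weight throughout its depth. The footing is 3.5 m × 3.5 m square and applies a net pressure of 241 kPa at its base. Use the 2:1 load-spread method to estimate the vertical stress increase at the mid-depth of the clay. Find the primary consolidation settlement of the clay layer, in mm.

Mid-depth of clay below the ground surface: z = 2.3 + 2/2 = 3.3 m.
Total vertical stress at mid-clay: σ_v = 19.3×2.3 + 17.7×1 = 62.09 kPa.
Pore pressure: u = 9.81×(3.3 − 2.3) = 9.81 kPa.
Initial effective stress: σ'_0 = σ_v − u = 62.09 − 9.81 = 52.28 kPa.
Stress increase at mid-clay by the 2:1 spreading method:
Δσ = qBL/((B+z)(L+z)) = 241×3.5×3.5/((3.5+3.3)(3.5+3.3)) = 63.846 kPa
Final effective stress: σ'_f = σ'_0 + Δσ = 52.28 + 63.846 = 116.13 kPa.
Normally consolidated clay, so the full stress increment lies on the virgin compression line:
S_c = C_c·H/(1+e₀)·log₁₀(σ'_f/σ'_0) = 0.29×2/(1+0.72)×log₁₀(116.13/52.28)
    = 0.33721 × 0.34661 = 0.1169 m

S_c ≈ 117 mm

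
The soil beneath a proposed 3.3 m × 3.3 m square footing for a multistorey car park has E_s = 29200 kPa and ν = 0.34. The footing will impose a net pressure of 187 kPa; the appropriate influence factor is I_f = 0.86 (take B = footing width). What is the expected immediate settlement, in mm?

Immediate (elastic) settlement: S_e = q·B·(1−ν²)/E_s · I_f.
S_e = 187 × 3.3 × (1 − 0.34²) / 29200 × 0.86
    = 187 × 3.3 × 0.8844 / 29200 × 0.86
    = 0.01607 m = 16.07 mm

S_e ≈ 16.1 mm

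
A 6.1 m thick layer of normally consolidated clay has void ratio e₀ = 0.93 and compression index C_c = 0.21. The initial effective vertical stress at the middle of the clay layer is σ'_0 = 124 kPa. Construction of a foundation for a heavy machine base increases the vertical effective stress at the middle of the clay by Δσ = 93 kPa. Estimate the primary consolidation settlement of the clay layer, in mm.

Final effective stress: σ'_f = σ'_0 + Δσ = 124 + 93 = 217 kPa.
Normally consolidated clay, so the full stress increment lies on the virgin compression line:
S_c = C_c·H/(1+e₀)·log₁₀(σ'_f/σ'_0) = 0.21×6.1/(1+0.93)×log₁₀(217/124)
    = 0.66373 × 0.24304 = 0.1613 m

S_c ≈ 161 mm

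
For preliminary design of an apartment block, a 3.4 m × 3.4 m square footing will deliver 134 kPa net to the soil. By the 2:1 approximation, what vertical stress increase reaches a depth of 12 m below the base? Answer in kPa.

Δσ_z ≈ 6.53 kPa

By the 2:1 method the load spreads at 1 horizontal : 2 vertical, so at depth z the loaded area has grown by z in each plan dimension:
Δσ = qBL/((B+z)(L+z)) = 134×3.4×3.4/((3.4+12)(3.4+12)) = 6.5316 kPa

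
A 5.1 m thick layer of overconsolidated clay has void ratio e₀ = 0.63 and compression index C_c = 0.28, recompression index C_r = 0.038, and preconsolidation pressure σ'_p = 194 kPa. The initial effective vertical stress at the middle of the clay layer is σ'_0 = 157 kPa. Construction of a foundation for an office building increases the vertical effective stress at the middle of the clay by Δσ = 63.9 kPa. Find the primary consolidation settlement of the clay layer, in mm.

S_c ≈ 60.3 mm

Final effective stress: σ'_f = 157 + 63.9 = 220.9 kPa.
σ'_f = 220.9 > σ'_p = 194 kPa, so the stress path crosses the preconsolidation pressure — recompression up to σ'_p, then virgin compression beyond:
S_c = H/(1+e₀)·[C_r·log₁₀(σ'_p/σ'_0) + C_c·log₁₀(σ'_f/σ'_p)]
    = 5.1/1.63 × [0.038×log₁₀(194/157) + 0.28×log₁₀(220.9/194)]
    = 3.1288 × [0.0034923 + 0.01579] = 0.06033 m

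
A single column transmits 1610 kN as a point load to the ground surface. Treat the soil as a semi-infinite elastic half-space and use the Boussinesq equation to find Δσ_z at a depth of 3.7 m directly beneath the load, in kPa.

Boussinesq vertical stress below a point load on an elastic half-space:
Δσ_z = 3P/(2πz²) · [1 + (r/z)²]^(−5/2)
r/z = 0/3.7 = 0; [1+(r/z)²]^(−5/2) = 1.
Δσ_z = 3×1610/(2π×3.7²) × 1 = 56.152 × 1 = 56.15 kPa

Δσ_z ≈ 56.2 kPa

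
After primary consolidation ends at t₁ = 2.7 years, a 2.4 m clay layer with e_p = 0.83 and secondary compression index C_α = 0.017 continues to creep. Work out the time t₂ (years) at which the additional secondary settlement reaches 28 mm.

S_s = C_α·H/(1+e_p)·log₁₀(t₂/t₁) ⇒ log₁₀(t₂/t₁) = S_s·(1+e_p)/(C_α·H).
log₁₀(t₂/t₁) = 0.028 × (1+0.83) / (0.017×2.4) = 1.256
t₂ = t₁ × 10^1.256 = 2.7 × 18.03 = 48.67 years

t₂ ≈ 48.7 years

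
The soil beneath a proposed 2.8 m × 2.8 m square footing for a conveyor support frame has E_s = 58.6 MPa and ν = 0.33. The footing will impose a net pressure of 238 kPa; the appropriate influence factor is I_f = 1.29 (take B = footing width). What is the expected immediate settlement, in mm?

Immediate (elastic) settlement: S_e = q·B·(1−ν²)/E_s · I_f.
E_s = 58.6 MPa = 58600 kPa.
S_e = 238 × 2.8 × (1 − 0.33²) / 58600 × 1.29
    = 238 × 2.8 × 0.8911 / 58600 × 1.29
    = 0.01307 m = 13.07 mm

S_e ≈ 13.1 mm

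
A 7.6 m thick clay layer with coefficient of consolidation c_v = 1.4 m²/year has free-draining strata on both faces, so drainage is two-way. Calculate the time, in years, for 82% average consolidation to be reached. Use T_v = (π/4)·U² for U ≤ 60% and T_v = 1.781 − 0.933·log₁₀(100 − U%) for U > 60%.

Drainage path length: H_d = H/2 = 3.8 m (double drainage).
U > 60%: T_v = 1.781 − 0.933·log₁₀(100 − 82) = 0.60983.
t = T_v·H_d²/c_v = 0.60983×3.8²/1.4 = 6.29 years.

t ≈ 6.29 years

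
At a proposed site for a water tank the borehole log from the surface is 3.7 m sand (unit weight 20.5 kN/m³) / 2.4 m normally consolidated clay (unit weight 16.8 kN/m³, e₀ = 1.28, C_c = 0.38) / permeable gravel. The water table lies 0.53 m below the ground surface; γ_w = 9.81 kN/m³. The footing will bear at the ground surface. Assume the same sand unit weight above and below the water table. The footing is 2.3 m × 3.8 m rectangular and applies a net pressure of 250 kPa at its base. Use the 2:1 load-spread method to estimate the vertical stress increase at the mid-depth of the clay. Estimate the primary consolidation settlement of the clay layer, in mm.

Mid-depth of clay below the ground surface: z = 3.7 + 2.4/2 = 4.9 m.
Total vertical stress at mid-clay: σ_v = 20.5×3.7 + 16.8×1.2 = 96.01 kPa.
Pore pressure: u = 9.81×(4.9 − 0.53) = 42.87 kPa.
Initial effective stress: σ'_0 = σ_v − u = 96.01 − 42.87 = 53.14 kPa.
Stress increase at mid-clay by the 2:1 spreading method:
Δσ = qBL/((B+z)(L+z)) = 250×2.3×3.8/((2.3+4.9)(3.8+4.9)) = 34.882 kPa
Final effective stress: σ'_f = σ'_0 + Δσ = 53.14 + 34.882 = 88.022 kPa.
Normally consolidated clay, so the full stress increment lies on the virgin compression line:
S_c = C_c·H/(1+e₀)·log₁₀(σ'_f/σ'_0) = 0.38×2.4/(1+1.28)×log₁₀(88.022/53.14)
    = 0.4 × 0.21917 = 0.08767 m

S_c ≈ 87.7 mm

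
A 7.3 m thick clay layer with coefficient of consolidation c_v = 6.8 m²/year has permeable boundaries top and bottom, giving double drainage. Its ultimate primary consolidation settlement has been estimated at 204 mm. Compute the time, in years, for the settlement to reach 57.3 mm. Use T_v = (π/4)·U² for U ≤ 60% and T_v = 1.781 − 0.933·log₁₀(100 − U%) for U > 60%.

t ≈ 0.121 years

Drainage path length: H_d = H/2 = 3.65 m (double drainage).
U = S(t)/S_ult = 57.3/204 = 0.2809.
U ≤ 60%: T_v = (π/4)·U² = (π/4)×0.28088² = 0.061964.
t = T_v·H_d²/c_v = 0.061964×3.65²/6.8 = 0.1214 years.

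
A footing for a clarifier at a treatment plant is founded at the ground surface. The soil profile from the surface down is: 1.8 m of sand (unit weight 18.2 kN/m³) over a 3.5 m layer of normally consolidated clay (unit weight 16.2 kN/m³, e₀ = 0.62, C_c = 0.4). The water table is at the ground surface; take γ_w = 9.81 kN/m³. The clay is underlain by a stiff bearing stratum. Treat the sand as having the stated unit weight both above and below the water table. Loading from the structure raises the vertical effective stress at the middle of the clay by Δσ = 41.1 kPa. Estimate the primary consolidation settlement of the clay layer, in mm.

Mid-depth of clay below the ground surface: z = 1.8 + 3.5/2 = 3.55 m.
Total vertical stress at mid-clay: σ_v = 18.2×1.8 + 16.2×1.75 = 61.11 kPa.
Pore pressure: u = 9.81×(3.55 − 0) = 34.825 kPa.
Initial effective stress: σ'_0 = σ_v − u = 61.11 − 34.825 = 26.285 kPa.
Final effective stress: σ'_f = σ'_0 + Δσ = 26.285 + 41.1 = 67.385 kPa.
Normally consolidated clay, so the full stress increment lies on the virgin compression line:
S_c = C_c·H/(1+e₀)·log₁₀(σ'_f/σ'_0) = 0.4×3.5/(1+0.62)×log₁₀(67.385/26.285)
    = 0.8642 × 0.40886 = 0.3533 m

S_c ≈ 353 mm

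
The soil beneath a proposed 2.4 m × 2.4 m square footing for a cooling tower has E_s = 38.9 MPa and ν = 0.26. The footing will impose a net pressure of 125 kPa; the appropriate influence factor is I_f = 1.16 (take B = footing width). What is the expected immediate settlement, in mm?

Immediate (elastic) settlement: S_e = q·B·(1−ν²)/E_s · I_f.
E_s = 38.9 MPa = 38900 kPa.
S_e = 125 × 2.4 × (1 − 0.26²) / 38900 × 1.16
    = 125 × 2.4 × 0.9324 / 38900 × 1.16
    = 0.008341 m = 8.341 mm

S_e ≈ 8.34 mm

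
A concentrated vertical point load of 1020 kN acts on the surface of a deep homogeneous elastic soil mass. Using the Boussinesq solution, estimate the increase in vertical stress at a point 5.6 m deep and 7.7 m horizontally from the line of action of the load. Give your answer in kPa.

Boussinesq vertical stress below a point load on an elastic half-space:
Δσ_z = 3P/(2πz²) · [1 + (r/z)²]^(−5/2)
r/z = 7.7/5.6 = 1.375; [1+(r/z)²]^(−5/2) = 0.070392.
Δσ_z = 3×1020/(2π×5.6²) × 0.070392 = 15.53 × 0.070392 = 1.093 kPa

Δσ_z ≈ 1.09 kPa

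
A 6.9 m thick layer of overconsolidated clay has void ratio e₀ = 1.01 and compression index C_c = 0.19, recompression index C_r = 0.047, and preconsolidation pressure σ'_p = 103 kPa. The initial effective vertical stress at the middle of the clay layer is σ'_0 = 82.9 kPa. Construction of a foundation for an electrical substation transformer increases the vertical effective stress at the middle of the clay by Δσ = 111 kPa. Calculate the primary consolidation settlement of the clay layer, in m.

S_c ≈ 0.194 m

Final effective stress: σ'_f = 82.9 + 111 = 193.9 kPa.
σ'_f = 193.9 > σ'_p = 103 kPa, so the stress path crosses the preconsolidation pressure — recompression up to σ'_p, then virgin compression beyond:
S_c = H/(1+e₀)·[C_r·log₁₀(σ'_p/σ'_0) + C_c·log₁₀(σ'_f/σ'_p)]
    = 6.9/2.01 × [0.047×log₁₀(103/82.9) + 0.19×log₁₀(193.9/103)]
    = 3.4328 × [0.0044313 + 0.052201] = 0.1944 m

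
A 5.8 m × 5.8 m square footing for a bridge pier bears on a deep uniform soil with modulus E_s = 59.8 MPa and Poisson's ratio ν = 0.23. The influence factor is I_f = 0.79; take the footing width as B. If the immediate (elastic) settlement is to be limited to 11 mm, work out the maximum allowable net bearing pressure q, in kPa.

E_s = 59.8 MPa = 59800 kPa.
S_e = q·B·(1−ν²)/E_s · I_f  ⇒  q = S_e·E_s / (B·(1−ν²)·I_f).
q = 0.011 × 59800 / (5.8 × 0.9471 × 0.79) = 151.6 kPa

q ≈ 152 kPa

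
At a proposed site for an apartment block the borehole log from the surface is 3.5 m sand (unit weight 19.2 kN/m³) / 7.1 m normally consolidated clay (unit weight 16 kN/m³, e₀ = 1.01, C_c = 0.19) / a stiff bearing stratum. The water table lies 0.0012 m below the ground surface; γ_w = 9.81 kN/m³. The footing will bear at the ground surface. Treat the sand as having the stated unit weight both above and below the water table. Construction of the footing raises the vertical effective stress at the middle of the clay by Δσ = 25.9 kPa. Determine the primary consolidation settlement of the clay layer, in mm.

Mid-depth of clay below the ground surface: z = 3.5 + 7.1/2 = 7.05 m.
Total vertical stress at mid-clay: σ_v = 19.2×3.5 + 16×3.55 = 124 kPa.
Pore pressure: u = 9.81×(7.05 − 0.0012) = 69.151 kPa.
Initial effective stress: σ'_0 = σ_v − u = 124 − 69.151 = 54.849 kPa.
Final effective stress: σ'_f = σ'_0 + Δσ = 54.849 + 25.9 = 80.749 kPa.
Normally consolidated clay, so the full stress increment lies on the virgin compression line:
S_c = C_c·H/(1+e₀)·log₁₀(σ'_f/σ'_0) = 0.19×7.1/(1+1.01)×log₁₀(80.749/54.849)
    = 0.67114 × 0.16797 = 0.1127 m

S_c ≈ 113 mm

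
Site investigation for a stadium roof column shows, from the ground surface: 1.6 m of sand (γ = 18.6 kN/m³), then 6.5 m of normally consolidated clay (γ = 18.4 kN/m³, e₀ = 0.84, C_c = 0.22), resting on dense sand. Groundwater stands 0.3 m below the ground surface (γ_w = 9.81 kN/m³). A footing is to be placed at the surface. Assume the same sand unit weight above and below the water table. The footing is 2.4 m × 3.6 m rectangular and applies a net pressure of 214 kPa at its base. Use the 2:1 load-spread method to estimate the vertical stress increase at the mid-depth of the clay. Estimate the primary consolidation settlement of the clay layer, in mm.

Mid-depth of clay below the ground surface: z = 1.6 + 6.5/2 = 4.85 m.
Total vertical stress at mid-clay: σ_v = 18.6×1.6 + 18.4×3.25 = 89.56 kPa.
Pore pressure: u = 9.81×(4.85 − 0.3) = 44.636 kPa.
Initial effective stress: σ'_0 = σ_v − u = 89.56 − 44.636 = 44.924 kPa.
Stress increase at mid-clay by the 2:1 spreading method:
Δσ = qBL/((B+z)(L+z)) = 214×2.4×3.6/((2.4+4.85)(3.6+4.85)) = 30.181 kPa
Final effective stress: σ'_f = σ'_0 + Δσ = 44.924 + 30.181 = 75.105 kPa.
Normally consolidated clay, so the full stress increment lies on the virgin compression line:
S_c = C_c·H/(1+e₀)·log₁₀(σ'_f/σ'_0) = 0.22×6.5/(1+0.84)×log₁₀(75.105/44.924)
    = 0.77717 × 0.22319 = 0.1735 m

S_c ≈ 173 mm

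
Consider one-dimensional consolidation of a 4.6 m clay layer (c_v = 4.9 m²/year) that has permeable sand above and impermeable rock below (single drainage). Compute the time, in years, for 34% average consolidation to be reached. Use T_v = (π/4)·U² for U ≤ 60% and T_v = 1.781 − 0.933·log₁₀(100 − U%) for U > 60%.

Drainage path length: H_d = H = 4.6 m (single drainage).
U ≤ 60%: T_v = (π/4)·U² = (π/4)×0.34² = 0.090792.
t = T_v·H_d²/c_v = 0.090792×4.6²/4.9 = 0.3921 years.

t ≈ 0.392 years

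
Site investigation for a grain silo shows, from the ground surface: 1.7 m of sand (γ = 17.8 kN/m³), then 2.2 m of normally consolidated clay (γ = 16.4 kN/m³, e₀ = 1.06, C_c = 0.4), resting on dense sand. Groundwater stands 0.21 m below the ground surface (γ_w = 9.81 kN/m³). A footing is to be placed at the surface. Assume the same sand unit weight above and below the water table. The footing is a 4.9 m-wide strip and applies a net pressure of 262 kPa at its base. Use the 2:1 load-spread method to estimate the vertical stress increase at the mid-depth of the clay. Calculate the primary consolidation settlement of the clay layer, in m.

Mid-depth of clay below the ground surface: z = 1.7 + 2.2/2 = 2.8 m.
Total vertical stress at mid-clay: σ_v = 17.8×1.7 + 16.4×1.1 = 48.3 kPa.
Pore pressure: u = 9.81×(2.8 − 0.21) = 25.408 kPa.
Initial effective stress: σ'_0 = σ_v − u = 48.3 − 25.408 = 22.892 kPa.
Stress increase at mid-clay by the 2:1 spreading method:
Δσ = qB/(B+z) = 262×4.9/(4.9+2.8) = 166.73 kPa
Final effective stress: σ'_f = σ'_0 + Δσ = 22.892 + 166.73 = 189.62 kPa.
Normally consolidated clay, so the full stress increment lies on the virgin compression line:
S_c = C_c·H/(1+e₀)·log₁₀(σ'_f/σ'_0) = 0.4×2.2/(1+1.06)×log₁₀(189.62/22.892)
    = 0.42718 × 0.9182 = 0.3922 m

S_c ≈ 0.392 m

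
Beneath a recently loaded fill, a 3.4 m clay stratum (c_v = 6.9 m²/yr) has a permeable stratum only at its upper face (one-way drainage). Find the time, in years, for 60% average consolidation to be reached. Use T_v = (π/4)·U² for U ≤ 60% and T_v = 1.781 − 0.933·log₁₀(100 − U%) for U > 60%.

Drainage path length: H_d = H = 3.4 m (single drainage).
U ≤ 60%: T_v = (π/4)·U² = (π/4)×0.6² = 0.28274.
t = T_v·H_d²/c_v = 0.28274×3.4²/6.9 = 0.4737 years.

t ≈ 0.474 years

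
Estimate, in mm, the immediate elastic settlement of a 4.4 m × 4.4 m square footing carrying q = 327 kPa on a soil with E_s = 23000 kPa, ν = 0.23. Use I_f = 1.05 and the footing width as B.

S_e ≈ 62.2 mm

Immediate (elastic) settlement: S_e = q·B·(1−ν²)/E_s · I_f.
S_e = 327 × 4.4 × (1 − 0.23²) / 23000 × 1.05
    = 327 × 4.4 × 0.9471 / 23000 × 1.05
    = 0.06221 m = 62.21 mm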